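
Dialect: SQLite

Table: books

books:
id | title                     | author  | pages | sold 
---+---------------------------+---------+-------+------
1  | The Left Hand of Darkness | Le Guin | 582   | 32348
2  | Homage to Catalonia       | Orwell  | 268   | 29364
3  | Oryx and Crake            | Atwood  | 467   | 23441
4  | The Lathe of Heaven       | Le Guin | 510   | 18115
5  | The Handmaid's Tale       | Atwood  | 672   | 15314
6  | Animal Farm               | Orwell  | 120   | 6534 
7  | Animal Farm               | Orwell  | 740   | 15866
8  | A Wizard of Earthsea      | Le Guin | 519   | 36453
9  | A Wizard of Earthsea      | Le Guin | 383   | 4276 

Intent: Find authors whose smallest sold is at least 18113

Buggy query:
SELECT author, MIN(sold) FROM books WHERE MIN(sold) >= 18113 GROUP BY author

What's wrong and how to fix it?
Bug: Aggregates like MIN are computed per group after WHERE runs

Fix: Use HAVING for the per-group MIN condition

Corrected query:
SELECT author, MIN(sold) FROM books GROUP BY author HAVING MIN(sold) >= 18113

Result:
(no rows)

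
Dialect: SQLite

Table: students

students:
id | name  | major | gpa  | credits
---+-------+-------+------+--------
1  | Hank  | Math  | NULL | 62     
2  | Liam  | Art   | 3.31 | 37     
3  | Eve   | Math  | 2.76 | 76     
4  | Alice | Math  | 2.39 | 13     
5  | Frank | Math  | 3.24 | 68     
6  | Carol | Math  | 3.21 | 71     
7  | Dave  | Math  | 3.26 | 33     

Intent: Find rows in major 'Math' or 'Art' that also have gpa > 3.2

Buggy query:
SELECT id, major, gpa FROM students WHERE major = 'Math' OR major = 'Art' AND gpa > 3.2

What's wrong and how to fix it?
Bug: Without parentheses, AND is evaluated before OR, so the gpa filter only applies to the 'Art' branch

Fix: Group the OR with parentheses (or use IN), then AND the threshold

Corrected query:
SELECT id, major, gpa FROM students WHERE (major = 'Math' OR major = 'Art') AND gpa > 3.2

Result:
id | major | gpa 
---+-------+-----
2  | Art   | 3.31
5  | Math  | 3.24
6  | Math  | 3.21
7  | Math  | 3.26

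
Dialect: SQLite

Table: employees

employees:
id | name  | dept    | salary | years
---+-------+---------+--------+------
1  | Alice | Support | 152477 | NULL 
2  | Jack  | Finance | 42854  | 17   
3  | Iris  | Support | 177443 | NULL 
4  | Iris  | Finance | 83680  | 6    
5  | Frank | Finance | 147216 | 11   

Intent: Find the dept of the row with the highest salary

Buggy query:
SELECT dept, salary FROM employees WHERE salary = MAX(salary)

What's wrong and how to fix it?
Bug: WHERE is evaluated per row; an aggregate over the whole table isn't defined there

Fix: Wrap MAX in a scalar subquery so WHERE compares against a single value

Corrected query:
SELECT dept, salary FROM employees WHERE salary = (SELECT MAX(salary) FROM employees)

Result:
dept    | salary
--------+-------
Support | 177443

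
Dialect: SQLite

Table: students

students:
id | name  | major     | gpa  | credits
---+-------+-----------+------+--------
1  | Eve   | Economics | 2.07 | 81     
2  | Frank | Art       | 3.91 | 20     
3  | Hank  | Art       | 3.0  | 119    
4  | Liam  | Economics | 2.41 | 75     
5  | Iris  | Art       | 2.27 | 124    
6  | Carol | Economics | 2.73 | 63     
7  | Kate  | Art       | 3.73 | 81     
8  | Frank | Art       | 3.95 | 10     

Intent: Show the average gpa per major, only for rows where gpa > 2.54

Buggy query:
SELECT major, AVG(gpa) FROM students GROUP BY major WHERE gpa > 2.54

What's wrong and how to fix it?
Bug: WHERE cannot follow GROUP BY

Fix: Move the WHERE clause before GROUP BY

Corrected query:
SELECT major, AVG(gpa) FROM students WHERE gpa > 2.54 GROUP BY major

Result:
major     | AVG(gpa)
----------+---------
Art       | 3.6475  
Economics | 2.73    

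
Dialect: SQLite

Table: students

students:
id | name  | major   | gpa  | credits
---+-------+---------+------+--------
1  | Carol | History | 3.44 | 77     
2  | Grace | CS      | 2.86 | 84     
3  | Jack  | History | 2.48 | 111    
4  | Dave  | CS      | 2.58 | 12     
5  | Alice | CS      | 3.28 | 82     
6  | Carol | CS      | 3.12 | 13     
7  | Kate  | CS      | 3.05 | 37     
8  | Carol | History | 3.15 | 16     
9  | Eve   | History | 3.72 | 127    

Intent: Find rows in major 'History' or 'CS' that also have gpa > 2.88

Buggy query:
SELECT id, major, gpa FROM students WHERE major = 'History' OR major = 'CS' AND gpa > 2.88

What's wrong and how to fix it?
Bug: Without parentheses, AND is evaluated before OR, so the gpa filter only applies to the 'CS' branch

Fix: Group the OR with parentheses (or use IN), then AND the threshold

Corrected query:
SELECT id, major, gpa FROM students WHERE (major = 'History' OR major = 'CS') AND gpa > 2.88

Result:
id | major   | gpa 
---+---------+-----
1  | History | 3.44
5  | CS      | 3.28
6  | CS      | 3.12
7  | CS      | 3.05
8  | History | 3.15
9  | History | 3.72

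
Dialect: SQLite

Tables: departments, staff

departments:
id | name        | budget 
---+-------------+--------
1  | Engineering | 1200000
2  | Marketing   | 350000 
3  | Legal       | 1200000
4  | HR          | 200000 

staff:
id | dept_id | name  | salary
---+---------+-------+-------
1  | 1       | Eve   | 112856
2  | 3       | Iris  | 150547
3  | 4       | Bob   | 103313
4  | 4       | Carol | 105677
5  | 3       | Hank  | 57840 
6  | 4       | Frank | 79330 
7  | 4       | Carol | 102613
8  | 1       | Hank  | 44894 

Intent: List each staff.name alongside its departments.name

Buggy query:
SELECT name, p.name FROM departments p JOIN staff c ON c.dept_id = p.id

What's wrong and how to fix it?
Bug: Both tables have a 'name' column; the unqualified reference is ambiguous

Fix: Qualify the column with its table alias (c.name)

Corrected query:
SELECT c.name, p.name FROM departments p JOIN staff c ON c.dept_id = p.id

Result:
name  | name       
------+------------
Eve   | Engineering
Iris  | Legal      
Bob   | HR         
Carol | HR         
Hank  | Legal      
Frank | HR         
Carol | HR         
Hank  | Engineering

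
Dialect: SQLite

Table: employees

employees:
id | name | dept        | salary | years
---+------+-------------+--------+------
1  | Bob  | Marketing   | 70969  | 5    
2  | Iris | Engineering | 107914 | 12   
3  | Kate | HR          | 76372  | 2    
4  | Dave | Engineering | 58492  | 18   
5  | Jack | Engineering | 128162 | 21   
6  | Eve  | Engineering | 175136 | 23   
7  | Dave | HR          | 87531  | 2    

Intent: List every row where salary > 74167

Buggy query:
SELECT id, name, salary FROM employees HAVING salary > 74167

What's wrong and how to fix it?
Bug: This is a non-aggregate query (no GROUP BY, no aggregates), so in SQLite the HAVING clause is invalid here; a row-level condition belongs in WHERE

Fix: Use WHERE for row-level filtering

Corrected query:
SELECT id, name, salary FROM employees WHERE salary > 74167

Result:
id | name | salary
---+------+-------
2  | Iris | 107914
3  | Kate | 76372 
5  | Jack | 128162
6  | Eve  | 175136
7  | Dave | 87531 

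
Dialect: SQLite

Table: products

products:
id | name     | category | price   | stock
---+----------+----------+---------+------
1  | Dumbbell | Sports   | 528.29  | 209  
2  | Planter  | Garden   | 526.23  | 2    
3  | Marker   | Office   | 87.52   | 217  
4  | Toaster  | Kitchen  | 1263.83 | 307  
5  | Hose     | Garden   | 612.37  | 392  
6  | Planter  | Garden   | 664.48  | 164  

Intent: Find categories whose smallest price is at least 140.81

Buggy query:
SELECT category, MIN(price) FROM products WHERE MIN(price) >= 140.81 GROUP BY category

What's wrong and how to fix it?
Bug: Aggregates like MIN are computed per group after WHERE runs

Fix: Replace WHERE with HAVING after the GROUP BY

Corrected query:
SELECT category, MIN(price) FROM products GROUP BY category HAVING MIN(price) >= 140.81

Result:
category | MIN(price)
---------+-----------
Garden   | 526.23    
Kitchen  | 1263.83   
Sports   | 528.29    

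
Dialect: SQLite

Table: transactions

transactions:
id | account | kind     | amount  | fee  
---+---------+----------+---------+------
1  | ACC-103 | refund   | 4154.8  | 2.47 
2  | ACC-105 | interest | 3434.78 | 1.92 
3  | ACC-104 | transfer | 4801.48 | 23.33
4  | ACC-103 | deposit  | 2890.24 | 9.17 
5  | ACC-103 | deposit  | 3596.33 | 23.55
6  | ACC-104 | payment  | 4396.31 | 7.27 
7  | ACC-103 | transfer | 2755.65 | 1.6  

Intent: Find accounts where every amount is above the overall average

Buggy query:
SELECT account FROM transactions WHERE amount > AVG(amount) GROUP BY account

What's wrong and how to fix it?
Bug: AVG() is an aggregate; it can't sit directly in WHERE

Fix: Compute the overall average in a scalar subquery and compare each group's MIN against it in HAVING

Corrected query:
SELECT account FROM transactions GROUP BY account HAVING MIN(amount) > (SELECT AVG(amount) FROM transactions)

Result:
account
-------
ACC-104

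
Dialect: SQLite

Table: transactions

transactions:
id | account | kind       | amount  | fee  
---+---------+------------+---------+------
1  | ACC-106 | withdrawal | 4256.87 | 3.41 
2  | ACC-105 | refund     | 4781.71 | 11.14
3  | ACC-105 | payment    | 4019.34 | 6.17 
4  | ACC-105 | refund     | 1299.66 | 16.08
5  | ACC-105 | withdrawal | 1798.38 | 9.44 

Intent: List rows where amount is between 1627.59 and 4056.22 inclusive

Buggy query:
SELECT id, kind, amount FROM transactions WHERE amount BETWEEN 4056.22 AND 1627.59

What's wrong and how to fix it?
Bug: BETWEEN expects the lower bound first; with 4056.22 AND 1627.59 the range is empty

Fix: Write BETWEEN 1627.59 AND 4056.22

Corrected query:
SELECT id, kind, amount FROM transactions WHERE amount BETWEEN 1627.59 AND 4056.22

Result:
id | kind       | amount 
---+------------+--------
3  | payment    | 4019.34
5  | withdrawal | 1798.38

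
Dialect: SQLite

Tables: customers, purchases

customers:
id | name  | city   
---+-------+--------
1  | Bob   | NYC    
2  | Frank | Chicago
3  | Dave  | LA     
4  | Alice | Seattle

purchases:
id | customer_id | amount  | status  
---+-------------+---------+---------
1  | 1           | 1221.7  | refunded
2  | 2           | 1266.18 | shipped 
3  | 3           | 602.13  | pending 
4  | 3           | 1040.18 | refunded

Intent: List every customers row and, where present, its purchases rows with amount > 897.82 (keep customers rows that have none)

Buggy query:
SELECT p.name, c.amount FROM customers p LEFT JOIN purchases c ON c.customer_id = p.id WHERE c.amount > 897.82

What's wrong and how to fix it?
Bug: A WHERE condition on the right-hand table after LEFT JOIN drops unmatched parents

Fix: Put 'c.amount > 897.82' in the JOIN's ON clause instead of WHERE

Corrected query:
SELECT p.name, c.amount FROM customers p LEFT JOIN purchases c ON c.customer_id = p.id AND c.amount > 897.82

Result:
name  | amount 
------+--------
Bob   | 1221.7 
Frank | 1266.18
Dave  | 1040.18
Alice | NULL   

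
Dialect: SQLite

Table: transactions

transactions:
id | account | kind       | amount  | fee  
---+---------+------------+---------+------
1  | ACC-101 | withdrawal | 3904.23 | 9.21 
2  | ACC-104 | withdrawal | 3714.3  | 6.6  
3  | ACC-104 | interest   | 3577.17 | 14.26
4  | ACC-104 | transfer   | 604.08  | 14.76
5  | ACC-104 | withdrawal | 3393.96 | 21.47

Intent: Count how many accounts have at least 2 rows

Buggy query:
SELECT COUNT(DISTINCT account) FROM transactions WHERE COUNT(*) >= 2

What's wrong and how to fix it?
Bug: WHERE filters individual rows, not groups, so a group-level COUNT is invalid there

Fix: Use a subquery that GROUPs and filters with HAVING, then count its rows

Corrected query:
SELECT COUNT(*) FROM (SELECT account FROM transactions GROUP BY account HAVING COUNT(*) >= 2)

Result:
COUNT(*)
--------
1       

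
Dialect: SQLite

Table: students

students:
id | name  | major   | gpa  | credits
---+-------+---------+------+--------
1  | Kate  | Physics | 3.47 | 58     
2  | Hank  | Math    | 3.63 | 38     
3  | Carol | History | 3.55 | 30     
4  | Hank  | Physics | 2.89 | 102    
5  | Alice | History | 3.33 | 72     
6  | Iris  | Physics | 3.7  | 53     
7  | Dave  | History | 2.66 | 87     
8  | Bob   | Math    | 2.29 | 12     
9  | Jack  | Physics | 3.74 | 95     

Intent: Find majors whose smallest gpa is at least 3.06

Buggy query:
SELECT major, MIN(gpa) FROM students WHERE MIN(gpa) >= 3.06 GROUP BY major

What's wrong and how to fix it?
Bug: Aggregates like MIN are computed per group after WHERE runs

Fix: Use HAVING for the per-group MIN condition

Corrected query:
SELECT major, MIN(gpa) FROM students GROUP BY major HAVING MIN(gpa) >= 3.06

Result:
(no rows)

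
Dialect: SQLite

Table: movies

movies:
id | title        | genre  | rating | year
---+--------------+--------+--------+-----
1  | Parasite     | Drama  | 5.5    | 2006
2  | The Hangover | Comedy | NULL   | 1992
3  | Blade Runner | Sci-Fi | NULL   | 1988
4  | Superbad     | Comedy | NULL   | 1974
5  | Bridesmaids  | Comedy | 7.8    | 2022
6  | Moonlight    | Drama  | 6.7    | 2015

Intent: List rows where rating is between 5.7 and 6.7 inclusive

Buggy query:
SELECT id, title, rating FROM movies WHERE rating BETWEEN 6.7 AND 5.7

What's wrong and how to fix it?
Bug: BETWEEN expects the lower bound first; with 6.7 AND 5.7 the range is empty

Fix: Swap the bounds so the smaller value comes first

Corrected query:
SELECT id, title, rating FROM movies WHERE rating BETWEEN 5.7 AND 6.7

Result:
id | title     | rating
---+-----------+-------
6  | Moonlight | 6.7   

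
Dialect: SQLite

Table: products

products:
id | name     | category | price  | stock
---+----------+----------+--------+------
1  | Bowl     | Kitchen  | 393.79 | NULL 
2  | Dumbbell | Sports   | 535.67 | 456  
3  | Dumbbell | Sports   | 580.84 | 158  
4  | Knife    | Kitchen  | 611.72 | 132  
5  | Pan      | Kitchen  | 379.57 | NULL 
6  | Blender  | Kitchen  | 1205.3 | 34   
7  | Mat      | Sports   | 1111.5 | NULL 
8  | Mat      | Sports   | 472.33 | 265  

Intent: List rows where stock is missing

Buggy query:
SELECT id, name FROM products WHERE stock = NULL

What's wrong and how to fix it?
Bug: '= NULL' is always unknown in SQL three-valued logic, so no rows match

Fix: Use IS NULL to test for NULL

Corrected query:
SELECT id, name FROM products WHERE stock IS NULL

Result:
id | name
---+-----
1  | Bowl
5  | Pan 
7  | Mat 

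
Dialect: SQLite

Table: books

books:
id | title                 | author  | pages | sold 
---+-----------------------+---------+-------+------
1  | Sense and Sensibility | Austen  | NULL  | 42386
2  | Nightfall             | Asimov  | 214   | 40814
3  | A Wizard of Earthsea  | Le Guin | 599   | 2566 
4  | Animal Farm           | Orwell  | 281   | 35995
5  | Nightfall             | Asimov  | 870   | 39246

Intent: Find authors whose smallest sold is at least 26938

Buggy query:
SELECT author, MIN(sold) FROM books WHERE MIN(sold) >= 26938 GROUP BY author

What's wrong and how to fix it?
Bug: Aggregates like MIN are computed per group after WHERE runs

Fix: Replace WHERE with HAVING after the GROUP BY

Corrected query:
SELECT author, MIN(sold) FROM books GROUP BY author HAVING MIN(sold) >= 26938

Result:
author | MIN(sold)
-------+----------
Asimov | 39246    
Austen | 42386    
Orwell | 35995    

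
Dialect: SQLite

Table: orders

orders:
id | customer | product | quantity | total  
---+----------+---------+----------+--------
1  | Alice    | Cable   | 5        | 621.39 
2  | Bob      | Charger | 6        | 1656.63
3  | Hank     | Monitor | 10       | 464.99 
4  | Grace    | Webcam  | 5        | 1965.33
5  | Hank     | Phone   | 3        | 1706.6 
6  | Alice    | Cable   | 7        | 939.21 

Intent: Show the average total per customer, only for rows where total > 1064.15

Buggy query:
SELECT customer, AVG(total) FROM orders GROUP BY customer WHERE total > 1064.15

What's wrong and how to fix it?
Bug: WHERE cannot follow GROUP BY

Fix: Place WHERE between FROM and GROUP BY

Corrected query:
SELECT customer, AVG(total) FROM orders WHERE total > 1064.15 GROUP BY customer

Result:
customer | AVG(total)
---------+-----------
Bob      | 1656.63   
Grace    | 1965.33   
Hank     | 1706.6    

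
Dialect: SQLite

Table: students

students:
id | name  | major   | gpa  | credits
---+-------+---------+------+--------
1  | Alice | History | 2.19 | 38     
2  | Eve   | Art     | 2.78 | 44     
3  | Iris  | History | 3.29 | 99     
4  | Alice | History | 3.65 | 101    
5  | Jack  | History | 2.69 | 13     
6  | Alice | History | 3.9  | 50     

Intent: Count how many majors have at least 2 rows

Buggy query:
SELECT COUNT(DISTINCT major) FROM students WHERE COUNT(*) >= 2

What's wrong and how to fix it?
Bug: COUNT(*) cannot appear in WHERE; the per-group count doesn't exist yet

Fix: Use a subquery that GROUPs and filters with HAVING, then count its rows

Corrected query:
SELECT COUNT(*) FROM (SELECT major FROM students GROUP BY major HAVING COUNT(*) >= 2)

Result:
COUNT(*)
--------
1       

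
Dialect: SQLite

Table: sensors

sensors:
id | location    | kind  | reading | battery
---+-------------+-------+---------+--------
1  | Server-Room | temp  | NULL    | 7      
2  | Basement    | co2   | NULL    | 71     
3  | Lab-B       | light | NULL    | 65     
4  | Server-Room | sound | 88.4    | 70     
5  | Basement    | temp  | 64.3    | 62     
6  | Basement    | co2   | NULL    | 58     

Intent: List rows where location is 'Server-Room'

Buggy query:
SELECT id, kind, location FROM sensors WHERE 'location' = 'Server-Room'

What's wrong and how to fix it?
Bug: 'location' in single quotes is a string literal, not the column; the comparison is literal-vs-literal and never true

Fix: Reference the column as location without single quotes

Corrected query:
SELECT id, kind, location FROM sensors WHERE location = 'Server-Room'

Result:
id | kind  | location   
---+-------+------------
1  | temp  | Server-Room
4  | sound | Server-Room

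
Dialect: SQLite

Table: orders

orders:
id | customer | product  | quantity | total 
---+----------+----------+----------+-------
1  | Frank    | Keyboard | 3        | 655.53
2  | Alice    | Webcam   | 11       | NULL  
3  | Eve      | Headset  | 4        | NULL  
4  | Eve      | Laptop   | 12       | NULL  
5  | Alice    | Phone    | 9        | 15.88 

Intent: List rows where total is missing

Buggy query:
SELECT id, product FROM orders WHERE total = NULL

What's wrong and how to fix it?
Bug: Comparing to NULL with '=' never matches; NULL = NULL is unknown, not true

Fix: Use IS NULL to test for NULL

Corrected query:
SELECT id, product FROM orders WHERE total IS NULL

Result:
id | product
---+--------
2  | Webcam 
3  | Headset
4  | Laptop 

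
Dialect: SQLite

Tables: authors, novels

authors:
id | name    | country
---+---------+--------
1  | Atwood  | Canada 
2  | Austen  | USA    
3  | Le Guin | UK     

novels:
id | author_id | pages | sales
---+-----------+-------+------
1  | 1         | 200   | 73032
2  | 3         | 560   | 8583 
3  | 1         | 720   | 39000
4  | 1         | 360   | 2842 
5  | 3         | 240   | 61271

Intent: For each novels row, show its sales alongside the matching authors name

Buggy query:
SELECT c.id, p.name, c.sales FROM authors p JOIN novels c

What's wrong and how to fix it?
Bug: Missing join condition: each novels row is matched to all authors rows instead of just its own

Fix: Add ON c.author_id = p.id to the JOIN

Corrected query:
SELECT c.id, p.name, c.sales FROM authors p JOIN novels c ON c.author_id = p.id

Result:
id | name    | sales
---+---------+------
1  | Atwood  | 73032
2  | Le Guin | 8583 
3  | Atwood  | 39000
4  | Atwood  | 2842 
5  | Le Guin | 61271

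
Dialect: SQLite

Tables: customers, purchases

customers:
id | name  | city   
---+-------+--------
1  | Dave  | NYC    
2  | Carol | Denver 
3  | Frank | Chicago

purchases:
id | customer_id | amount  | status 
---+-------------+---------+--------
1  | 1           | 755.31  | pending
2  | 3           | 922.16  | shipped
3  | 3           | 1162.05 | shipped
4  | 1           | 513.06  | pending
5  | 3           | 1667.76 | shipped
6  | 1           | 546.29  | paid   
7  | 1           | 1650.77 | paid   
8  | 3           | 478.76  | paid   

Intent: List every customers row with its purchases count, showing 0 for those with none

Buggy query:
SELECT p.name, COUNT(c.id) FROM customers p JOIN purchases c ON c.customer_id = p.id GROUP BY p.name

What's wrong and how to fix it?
Bug: INNER JOIN drops customers rows that have no matching purchases rows

Fix: Use LEFT JOIN so parents without children still appear (COUNT(c.id) gives 0)

Corrected query:
SELECT p.name, COUNT(c.id) FROM customers p LEFT JOIN purchases c ON c.customer_id = p.id GROUP BY p.name

Result:
name  | COUNT(c.id)
------+------------
Carol | 0          
Dave  | 4          
Frank | 4          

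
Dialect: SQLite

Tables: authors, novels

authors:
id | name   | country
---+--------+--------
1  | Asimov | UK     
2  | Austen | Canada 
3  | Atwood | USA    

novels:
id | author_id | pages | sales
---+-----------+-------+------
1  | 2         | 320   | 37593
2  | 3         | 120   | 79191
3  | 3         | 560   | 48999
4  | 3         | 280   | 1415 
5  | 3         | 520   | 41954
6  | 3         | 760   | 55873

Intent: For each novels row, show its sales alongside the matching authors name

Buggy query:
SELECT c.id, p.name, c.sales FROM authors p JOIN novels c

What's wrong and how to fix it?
Bug: Missing join condition: each novels row is matched to all authors rows instead of just its own

Fix: Add ON c.author_id = p.id to the JOIN

Corrected query:
SELECT c.id, p.name, c.sales FROM authors p JOIN novels c ON c.author_id = p.id

Result:
id | name   | sales
---+--------+------
1  | Austen | 37593
2  | Atwood | 79191
3  | Atwood | 48999
4  | Atwood | 1415 
5  | Atwood | 41954
6  | Atwood | 55873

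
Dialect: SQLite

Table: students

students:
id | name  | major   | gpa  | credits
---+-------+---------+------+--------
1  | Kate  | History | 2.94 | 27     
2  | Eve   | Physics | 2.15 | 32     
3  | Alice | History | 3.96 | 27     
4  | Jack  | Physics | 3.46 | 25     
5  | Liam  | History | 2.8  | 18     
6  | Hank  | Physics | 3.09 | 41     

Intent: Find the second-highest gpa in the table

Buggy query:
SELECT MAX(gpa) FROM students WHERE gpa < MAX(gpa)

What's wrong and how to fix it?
Bug: The inner MAX is an aggregate inside WHERE, which is not allowed

Fix: Compute the overall MAX in a subquery, then take MAX of rows below it

Corrected query:
SELECT MAX(gpa) FROM students WHERE gpa < (SELECT MAX(gpa) FROM students)

Result:
MAX(gpa)
--------
3.46    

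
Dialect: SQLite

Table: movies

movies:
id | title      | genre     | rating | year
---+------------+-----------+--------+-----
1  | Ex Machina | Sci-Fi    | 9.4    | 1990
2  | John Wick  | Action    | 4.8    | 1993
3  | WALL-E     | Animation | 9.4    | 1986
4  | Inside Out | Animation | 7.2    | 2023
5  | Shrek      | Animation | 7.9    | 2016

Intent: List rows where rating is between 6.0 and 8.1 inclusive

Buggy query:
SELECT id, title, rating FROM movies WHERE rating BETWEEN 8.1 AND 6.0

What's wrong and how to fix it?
Bug: BETWEEN expects the lower bound first; with 8.1 AND 6.0 the range is empty

Fix: Swap the bounds so the smaller value comes first

Corrected query:
SELECT id, title, rating FROM movies WHERE rating BETWEEN 6.0 AND 8.1

Result:
id | title      | rating
---+------------+-------
4  | Inside Out | 7.2   
5  | Shrek      | 7.9   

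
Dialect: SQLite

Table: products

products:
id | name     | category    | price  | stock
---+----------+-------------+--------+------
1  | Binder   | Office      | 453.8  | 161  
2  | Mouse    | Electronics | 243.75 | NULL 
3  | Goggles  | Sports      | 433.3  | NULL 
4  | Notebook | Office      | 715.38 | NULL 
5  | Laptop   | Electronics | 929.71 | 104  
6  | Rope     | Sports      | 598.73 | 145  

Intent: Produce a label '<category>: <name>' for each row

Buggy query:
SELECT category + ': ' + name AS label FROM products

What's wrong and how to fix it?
Bug: '+' is numeric addition; on text columns SQLite converts them to 0 instead of concatenating

Fix: Use the || operator for string concatenation

Corrected query:
SELECT category || ': ' || name AS label FROM products

Result:
label              
-------------------
Office: Binder     
Electronics: Mouse 
Sports: Goggles    
Office: Notebook   
Electronics: Laptop
Sports: Rope       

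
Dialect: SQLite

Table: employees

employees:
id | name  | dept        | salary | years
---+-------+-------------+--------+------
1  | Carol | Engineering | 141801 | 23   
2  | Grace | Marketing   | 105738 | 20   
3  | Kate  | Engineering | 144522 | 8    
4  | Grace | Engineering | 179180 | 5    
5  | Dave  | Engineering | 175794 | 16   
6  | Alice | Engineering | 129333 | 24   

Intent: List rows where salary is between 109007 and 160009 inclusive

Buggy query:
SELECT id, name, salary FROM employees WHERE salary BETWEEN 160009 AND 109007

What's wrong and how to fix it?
Bug: BETWEEN expects the lower bound first; with 160009 AND 109007 the range is empty

Fix: Swap the bounds so the smaller value comes first

Corrected query:
SELECT id, name, salary FROM employees WHERE salary BETWEEN 109007 AND 160009

Result:
id | name  | salary
---+-------+-------
1  | Carol | 141801
3  | Kate  | 144522
6  | Alice | 129333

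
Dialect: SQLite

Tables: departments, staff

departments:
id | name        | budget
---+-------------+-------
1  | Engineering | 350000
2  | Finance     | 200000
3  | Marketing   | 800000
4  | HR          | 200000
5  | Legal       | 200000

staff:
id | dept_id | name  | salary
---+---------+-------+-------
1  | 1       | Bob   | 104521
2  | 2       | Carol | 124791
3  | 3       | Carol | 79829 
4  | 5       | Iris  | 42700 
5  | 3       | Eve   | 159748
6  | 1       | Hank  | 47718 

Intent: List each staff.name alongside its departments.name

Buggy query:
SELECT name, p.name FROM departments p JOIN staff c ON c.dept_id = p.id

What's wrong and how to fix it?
Bug: 'name' exists in both joined tables, so the database can't tell which one is meant

Fix: Prefix ambiguous columns with the table alias

Corrected query:
SELECT c.name, p.name FROM departments p JOIN staff c ON c.dept_id = p.id

Result:
name  | name       
------+------------
Bob   | Engineering
Carol | Finance    
Carol | Marketing  
Iris  | Legal      
Eve   | Marketing  
Hank  | Engineering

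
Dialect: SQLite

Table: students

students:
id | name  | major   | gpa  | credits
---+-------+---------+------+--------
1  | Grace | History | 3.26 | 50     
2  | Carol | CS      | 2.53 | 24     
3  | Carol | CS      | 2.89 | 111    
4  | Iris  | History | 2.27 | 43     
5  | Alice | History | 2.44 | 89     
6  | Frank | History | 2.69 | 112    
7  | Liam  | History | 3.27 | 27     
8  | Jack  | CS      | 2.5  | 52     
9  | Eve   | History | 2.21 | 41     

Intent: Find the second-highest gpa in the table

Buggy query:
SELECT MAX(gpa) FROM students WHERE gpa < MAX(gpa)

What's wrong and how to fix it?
Bug: MAX(gpa) on the right of the comparison is an aggregate-in-WHERE error

Fix: Put the inner MAX in a scalar subquery

Corrected query:
SELECT MAX(gpa) FROM students WHERE gpa < (SELECT MAX(gpa) FROM students)

Result:
MAX(gpa)
--------
3.26    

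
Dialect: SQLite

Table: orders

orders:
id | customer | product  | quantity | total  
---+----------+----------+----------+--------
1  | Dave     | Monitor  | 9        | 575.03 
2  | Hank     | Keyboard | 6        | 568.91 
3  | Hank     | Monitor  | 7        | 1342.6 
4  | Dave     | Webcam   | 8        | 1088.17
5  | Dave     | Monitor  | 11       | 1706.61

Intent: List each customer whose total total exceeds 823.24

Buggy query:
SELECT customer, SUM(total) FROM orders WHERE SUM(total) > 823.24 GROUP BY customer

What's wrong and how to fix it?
Bug: Aggregate functions cannot appear in a WHERE clause

Fix: Use HAVING (which filters groups after aggregation) instead of WHERE

Corrected query:
SELECT customer, SUM(total) FROM orders GROUP BY customer HAVING SUM(total) > 823.24

Result:
customer | SUM(total)
---------+-----------
Dave     | 3369.81   
Hank     | 1911.51   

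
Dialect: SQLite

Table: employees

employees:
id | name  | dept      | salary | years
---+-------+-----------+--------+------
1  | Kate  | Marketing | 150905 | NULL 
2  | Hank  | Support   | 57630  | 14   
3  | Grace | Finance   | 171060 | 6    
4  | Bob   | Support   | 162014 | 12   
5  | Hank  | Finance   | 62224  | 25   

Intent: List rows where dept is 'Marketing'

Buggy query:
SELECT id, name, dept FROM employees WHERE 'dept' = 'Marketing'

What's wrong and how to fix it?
Bug: 'dept' in single quotes is a string literal, not the column; the comparison is literal-vs-literal and never true

Fix: Remove the quotes around the column name (or use double quotes for an identifier)

Corrected query:
SELECT id, name, dept FROM employees WHERE dept = 'Marketing'

Result:
id | name | dept     
---+------+----------
1  | Kate | Marketing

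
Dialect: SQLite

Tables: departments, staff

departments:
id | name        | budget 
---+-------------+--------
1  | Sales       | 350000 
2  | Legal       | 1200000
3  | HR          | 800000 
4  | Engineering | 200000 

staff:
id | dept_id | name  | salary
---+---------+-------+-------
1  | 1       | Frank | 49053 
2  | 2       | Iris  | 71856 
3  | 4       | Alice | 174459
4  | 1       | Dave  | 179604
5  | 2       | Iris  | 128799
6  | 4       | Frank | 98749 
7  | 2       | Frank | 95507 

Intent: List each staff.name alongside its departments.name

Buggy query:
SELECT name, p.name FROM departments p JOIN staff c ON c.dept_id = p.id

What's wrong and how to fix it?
Bug: 'name' exists in both joined tables, so the database can't tell which one is meant

Fix: Prefix ambiguous columns with the table alias

Corrected query:
SELECT c.name, p.name FROM departments p JOIN staff c ON c.dept_id = p.id

Result:
name  | name       
------+------------
Frank | Sales      
Iris  | Legal      
Alice | Engineering
Dave  | Sales      
Iris  | Legal      
Frank | Engineering
Frank | Legal      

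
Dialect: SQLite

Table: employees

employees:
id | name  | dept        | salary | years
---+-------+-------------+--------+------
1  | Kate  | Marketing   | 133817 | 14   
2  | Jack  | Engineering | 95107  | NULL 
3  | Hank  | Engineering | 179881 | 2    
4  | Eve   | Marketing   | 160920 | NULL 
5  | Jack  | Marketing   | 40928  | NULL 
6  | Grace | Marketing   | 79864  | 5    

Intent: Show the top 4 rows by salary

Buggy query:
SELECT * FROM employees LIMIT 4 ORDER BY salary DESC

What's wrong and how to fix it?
Bug: ORDER BY cannot follow LIMIT; LIMIT is the final clause

Fix: Sort with ORDER BY, then apply LIMIT

Corrected query:
SELECT * FROM employees ORDER BY salary DESC LIMIT 4

Result:
id | name | dept        | salary | years
---+------+-------------+--------+------
3  | Hank | Engineering | 179881 | 2    
4  | Eve  | Marketing   | 160920 | NULL 
1  | Kate | Marketing   | 133817 | 14   
2  | Jack | Engineering | 95107  | NULL 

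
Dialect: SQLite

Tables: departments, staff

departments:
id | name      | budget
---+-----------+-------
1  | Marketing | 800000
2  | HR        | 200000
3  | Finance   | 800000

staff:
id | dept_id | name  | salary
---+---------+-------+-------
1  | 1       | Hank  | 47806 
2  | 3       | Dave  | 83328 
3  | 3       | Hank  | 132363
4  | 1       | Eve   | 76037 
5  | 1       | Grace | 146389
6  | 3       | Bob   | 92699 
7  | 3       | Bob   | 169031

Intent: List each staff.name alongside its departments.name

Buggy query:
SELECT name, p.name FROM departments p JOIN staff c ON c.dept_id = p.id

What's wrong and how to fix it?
Bug: Both tables have a 'name' column; the unqualified reference is ambiguous

Fix: Prefix ambiguous columns with the table alias

Corrected query:
SELECT c.name, p.name FROM departments p JOIN staff c ON c.dept_id = p.id

Result:
name  | name     
------+----------
Hank  | Marketing
Dave  | Finance  
Hank  | Finance  
Eve   | Marketing
Grace | Marketing
Bob   | Finance  
Bob   | Finance  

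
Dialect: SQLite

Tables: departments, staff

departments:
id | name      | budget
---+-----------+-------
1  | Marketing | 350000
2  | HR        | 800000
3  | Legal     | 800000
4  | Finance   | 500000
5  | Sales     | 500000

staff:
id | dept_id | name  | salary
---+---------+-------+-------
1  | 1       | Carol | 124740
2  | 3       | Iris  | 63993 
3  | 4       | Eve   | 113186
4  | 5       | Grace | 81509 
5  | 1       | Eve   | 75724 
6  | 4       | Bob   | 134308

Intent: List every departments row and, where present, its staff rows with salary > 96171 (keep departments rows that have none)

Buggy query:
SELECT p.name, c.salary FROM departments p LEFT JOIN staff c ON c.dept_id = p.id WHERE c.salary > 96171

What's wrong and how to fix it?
Bug: Filtering c.salary in WHERE discards the NULL rows produced by LEFT JOIN, turning it into an inner join

Fix: Move the right-table condition into the ON clause so unmatched parents are kept

Corrected query:
SELECT p.name, c.salary FROM departments p LEFT JOIN staff c ON c.dept_id = p.id AND c.salary > 96171

Result:
name      | salary
----------+-------
Marketing | 124740
HR        | NULL  
Legal     | NULL  
Finance   | 113186
Finance   | 134308
Sales     | NULL  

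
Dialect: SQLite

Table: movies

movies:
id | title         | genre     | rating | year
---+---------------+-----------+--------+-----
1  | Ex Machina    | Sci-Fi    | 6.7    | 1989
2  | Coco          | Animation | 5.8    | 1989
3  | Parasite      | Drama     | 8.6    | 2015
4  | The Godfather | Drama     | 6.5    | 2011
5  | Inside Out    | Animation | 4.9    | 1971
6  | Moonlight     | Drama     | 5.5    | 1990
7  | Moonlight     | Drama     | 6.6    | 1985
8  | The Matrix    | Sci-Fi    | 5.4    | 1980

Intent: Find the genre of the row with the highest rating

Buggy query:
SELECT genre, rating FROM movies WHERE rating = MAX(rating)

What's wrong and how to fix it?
Bug: WHERE is evaluated per row; an aggregate over the whole table isn't defined there

Fix: Wrap MAX in a scalar subquery so WHERE compares against a single value

Corrected query:
SELECT genre, rating FROM movies WHERE rating = (SELECT MAX(rating) FROM movies)

Result:
genre | rating
------+-------
Drama | 8.6   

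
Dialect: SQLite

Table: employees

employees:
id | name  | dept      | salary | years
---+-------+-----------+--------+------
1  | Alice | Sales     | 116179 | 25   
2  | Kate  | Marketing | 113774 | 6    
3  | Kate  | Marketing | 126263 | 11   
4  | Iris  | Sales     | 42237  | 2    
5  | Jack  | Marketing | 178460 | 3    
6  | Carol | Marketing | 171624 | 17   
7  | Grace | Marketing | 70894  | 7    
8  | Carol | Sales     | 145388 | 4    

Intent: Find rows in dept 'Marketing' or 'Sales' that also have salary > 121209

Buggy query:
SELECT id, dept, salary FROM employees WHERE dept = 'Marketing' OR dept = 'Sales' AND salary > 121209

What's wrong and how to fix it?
Bug: Without parentheses, AND is evaluated before OR, so the salary filter only applies to the 'Sales' branch

Fix: Group the OR with parentheses (or use IN), then AND the threshold

Corrected query:
SELECT id, dept, salary FROM employees WHERE (dept = 'Marketing' OR dept = 'Sales') AND salary > 121209

Result:
id | dept      | salary
---+-----------+-------
3  | Marketing | 126263
5  | Marketing | 178460
6  | Marketing | 171624
8  | Sales     | 145388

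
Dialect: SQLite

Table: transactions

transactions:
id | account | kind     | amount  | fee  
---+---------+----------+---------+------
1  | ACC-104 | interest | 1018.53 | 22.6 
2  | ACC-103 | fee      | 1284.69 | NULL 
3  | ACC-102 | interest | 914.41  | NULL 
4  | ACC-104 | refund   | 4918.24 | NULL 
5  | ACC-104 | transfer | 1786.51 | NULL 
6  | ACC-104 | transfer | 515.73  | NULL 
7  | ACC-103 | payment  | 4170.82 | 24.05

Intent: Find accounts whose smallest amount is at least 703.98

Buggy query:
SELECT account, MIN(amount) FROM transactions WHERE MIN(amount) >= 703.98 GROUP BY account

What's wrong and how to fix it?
Bug: MIN() in WHERE is a misuse of aggregate

Fix: Replace WHERE with HAVING after the GROUP BY

Corrected query:
SELECT account, MIN(amount) FROM transactions GROUP BY account HAVING MIN(amount) >= 703.98

Result:
account | MIN(amount)
--------+------------
ACC-102 | 914.41     
ACC-103 | 1284.69    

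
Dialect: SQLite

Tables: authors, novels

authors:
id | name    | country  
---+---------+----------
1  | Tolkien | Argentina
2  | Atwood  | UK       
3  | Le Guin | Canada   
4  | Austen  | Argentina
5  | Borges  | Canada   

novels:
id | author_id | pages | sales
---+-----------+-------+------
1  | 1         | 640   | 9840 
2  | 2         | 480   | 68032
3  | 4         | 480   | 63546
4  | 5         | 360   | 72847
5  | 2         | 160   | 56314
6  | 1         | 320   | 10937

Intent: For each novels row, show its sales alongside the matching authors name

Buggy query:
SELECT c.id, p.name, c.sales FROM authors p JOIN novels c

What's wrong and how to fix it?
Bug: JOIN with no ON clause produces a cartesian product; every novels row pairs with every authors row

Fix: Specify the join condition linking the foreign key to the parent id

Corrected query:
SELECT c.id, p.name, c.sales FROM authors p JOIN novels c ON c.author_id = p.id

Result:
id | name    | sales
---+---------+------
1  | Tolkien | 9840 
2  | Atwood  | 68032
3  | Austen  | 63546
4  | Borges  | 72847
5  | Atwood  | 56314
6  | Tolkien | 10937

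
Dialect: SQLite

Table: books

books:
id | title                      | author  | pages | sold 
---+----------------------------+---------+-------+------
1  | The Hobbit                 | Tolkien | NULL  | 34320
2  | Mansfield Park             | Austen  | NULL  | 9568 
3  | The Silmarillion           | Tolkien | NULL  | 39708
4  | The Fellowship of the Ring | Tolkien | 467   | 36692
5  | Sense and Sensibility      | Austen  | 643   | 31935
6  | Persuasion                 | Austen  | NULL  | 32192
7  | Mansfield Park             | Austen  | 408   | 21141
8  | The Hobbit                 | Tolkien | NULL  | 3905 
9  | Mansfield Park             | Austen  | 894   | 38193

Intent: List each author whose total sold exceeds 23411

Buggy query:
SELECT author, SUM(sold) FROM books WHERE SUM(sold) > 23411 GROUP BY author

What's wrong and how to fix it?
Bug: Aggregate functions cannot appear in a WHERE clause

Fix: Move the aggregate condition to a HAVING clause

Corrected query:
SELECT author, SUM(sold) FROM books GROUP BY author HAVING SUM(sold) > 23411

Result:
author  | SUM(sold)
--------+----------
Austen  | 133029   
Tolkien | 114625   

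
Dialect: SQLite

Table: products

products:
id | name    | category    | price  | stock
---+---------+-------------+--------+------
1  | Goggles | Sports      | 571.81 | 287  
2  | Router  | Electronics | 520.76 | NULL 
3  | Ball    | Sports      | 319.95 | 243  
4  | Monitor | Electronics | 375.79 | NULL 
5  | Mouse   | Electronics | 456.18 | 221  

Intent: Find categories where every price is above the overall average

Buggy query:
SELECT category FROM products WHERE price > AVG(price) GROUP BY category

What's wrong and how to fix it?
Bug: WHERE evaluates per row before aggregation, so AVG() is unavailable

Fix: Compute the overall average in a scalar subquery and compare each group's MIN against it in HAVING

Corrected query:
SELECT category FROM products GROUP BY category HAVING MIN(price) > (SELECT AVG(price) FROM products)

Result:
(no rows)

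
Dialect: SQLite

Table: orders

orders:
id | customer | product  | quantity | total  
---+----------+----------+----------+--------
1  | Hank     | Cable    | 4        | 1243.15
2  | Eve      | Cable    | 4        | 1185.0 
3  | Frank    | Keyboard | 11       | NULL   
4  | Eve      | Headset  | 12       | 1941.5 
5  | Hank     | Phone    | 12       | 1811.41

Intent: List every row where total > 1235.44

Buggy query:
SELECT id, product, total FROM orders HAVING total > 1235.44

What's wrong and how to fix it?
Bug: This is a non-aggregate query (no GROUP BY, no aggregates), so in SQLite the HAVING clause is invalid here; a row-level condition belongs in WHERE

Fix: Use WHERE for row-level filtering

Corrected query:
SELECT id, product, total FROM orders WHERE total > 1235.44

Result:
id | product | total  
---+---------+--------
1  | Cable   | 1243.15
4  | Headset | 1941.5 
5  | Phone   | 1811.41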